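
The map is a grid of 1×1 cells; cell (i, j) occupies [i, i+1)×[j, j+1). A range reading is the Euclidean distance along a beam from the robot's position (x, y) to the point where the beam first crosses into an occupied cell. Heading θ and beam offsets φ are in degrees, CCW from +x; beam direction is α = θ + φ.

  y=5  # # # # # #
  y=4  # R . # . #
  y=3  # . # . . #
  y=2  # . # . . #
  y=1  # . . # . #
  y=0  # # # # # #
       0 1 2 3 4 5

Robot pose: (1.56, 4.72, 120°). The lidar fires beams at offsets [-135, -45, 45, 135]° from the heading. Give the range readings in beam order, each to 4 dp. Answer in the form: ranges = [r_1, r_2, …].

beam 1: φ=-135°, α=345°
  direction (0.9659, -0.2588); cell (1,4); t to first gridline: x 0.4555, y 2.7819 (then +1.0353 / +3.8637)
    (2,4) via x @ 0.4555
    (3,4) via x @ 1.4908  # hit
  → r_1 = 1.4908
beam 2: φ=-45°, α=75°
  direction (0.2588, 0.9659); cell (1,4); t to first gridline: x 1.7000, y 0.2899 (then +3.8637 / +1.0353)
    (1,5) via y @ 0.2899  # hit
  → r_2 = 0.2899
beam 3: φ=45°, α=165°
  direction (-0.9659, 0.2588); cell (1,4); t to first gridline: x 0.5798, y 1.0818 (then +1.0353 / +3.8637)
    (0,4) via x @ 0.5798  # hit
  → r_3 = 0.5798
beam 4: φ=135°, α=255°
  direction (-0.2588, -0.9659); cell (1,4); t to first gridline: x 2.1637, y 0.7454 (then +3.8637 / +1.0353)
    (1,3) via y @ 0.7454
    (1,2) via y @ 1.7807
    (0,2) via x @ 2.1637  # hit
  → r_4 = 2.1637

ranges = [1.4908, 0.2899, 0.5798, 2.1637]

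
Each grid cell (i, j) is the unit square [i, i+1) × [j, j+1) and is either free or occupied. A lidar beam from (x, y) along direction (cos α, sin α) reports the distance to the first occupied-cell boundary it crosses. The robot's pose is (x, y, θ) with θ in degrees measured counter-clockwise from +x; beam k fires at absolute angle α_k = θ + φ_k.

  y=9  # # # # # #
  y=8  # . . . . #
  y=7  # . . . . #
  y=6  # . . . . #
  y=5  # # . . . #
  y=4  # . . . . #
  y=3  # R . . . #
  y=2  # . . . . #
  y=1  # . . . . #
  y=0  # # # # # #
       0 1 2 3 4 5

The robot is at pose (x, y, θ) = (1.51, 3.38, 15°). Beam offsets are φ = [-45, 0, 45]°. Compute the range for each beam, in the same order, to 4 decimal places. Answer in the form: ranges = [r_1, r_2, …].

beam 1: φ=-45°, α=330°
  dir = (cos 330°, sin 330°) = (0.8660, -0.5000); from cell (1,3)
  next x-line at t=0.5658, next y-line at t=0.7600; Δt_x=1.1547, Δt_y=2.0000
    x: enter (2,3) at t=0.5658
    y: enter (2,2) at t=0.7600
    x: enter (3,2) at t=1.7205
    y: enter (3,1) at t=2.7600
    x: enter (4,1) at t=2.8752
    x: enter (5,1) at t=4.0299 ← occupied
  → r_1 = 4.0299
beam 2: φ=0°, α=15°
  dir = (cos 15°, sin 15°) = (0.9659, 0.2588); from cell (1,3)
  next x-line at t=0.5073, next y-line at t=2.3955; Δt_x=1.0353, Δt_y=3.8637
    x: enter (2,3) at t=0.5073
    x: enter (3,3) at t=1.5426
    y: enter (3,4) at t=2.3955
    x: enter (4,4) at t=2.5778
    x: enter (5,4) at t=3.6131 ← occupied
  → r_2 = 3.6131
beam 3: φ=45°, α=60°
  dir = (cos 60°, sin 60°) = (0.5000, 0.8660); from cell (1,3)
  next x-line at t=0.9800, next y-line at t=0.7159; Δt_x=2.0000, Δt_y=1.1547
    y: enter (1,4) at t=0.7159
    x: enter (2,4) at t=0.9800
    y: enter (2,5) at t=1.8706
    x: enter (3,5) at t=2.9800
    y: enter (3,6) at t=3.0253
    y: enter (3,7) at t=4.1800
    x: enter (4,7) at t=4.9800
    y: enter (4,8) at t=5.3347
    y: enter (4,9) at t=6.4894 ← occupied
  → r_3 = 6.4894

ranges = [4.0299, 3.6131, 6.4894]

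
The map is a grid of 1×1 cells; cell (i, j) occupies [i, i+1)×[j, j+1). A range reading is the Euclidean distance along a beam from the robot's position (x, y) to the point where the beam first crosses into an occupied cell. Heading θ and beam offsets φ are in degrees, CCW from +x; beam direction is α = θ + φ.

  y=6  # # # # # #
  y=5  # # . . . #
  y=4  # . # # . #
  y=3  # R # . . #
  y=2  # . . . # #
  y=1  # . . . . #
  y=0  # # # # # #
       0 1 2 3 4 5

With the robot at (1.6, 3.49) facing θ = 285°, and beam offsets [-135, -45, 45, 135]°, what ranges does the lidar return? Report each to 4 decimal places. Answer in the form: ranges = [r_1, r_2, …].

beam 1: φ=-135°, α=150°
  dir = (cos 150°, sin 150°) = (-0.8660, 0.5000); from cell (1,3)
  next x-line at t=0.6928, next y-line at t=1.0200; Δt_x=1.1547, Δt_y=2.0000
    x: enter (0,3) at t=0.6928 ← occupied
  → r_1 = 0.6928
beam 2: φ=-45°, α=240°
  dir = (cos 240°, sin 240°) = (-0.5000, -0.8660); from cell (1,3)
  next x-line at t=1.2000, next y-line at t=0.5658; Δt_x=2.0000, Δt_y=1.1547
    y: enter (1,2) at t=0.5658
    x: enter (0,2) at t=1.2000 ← occupied
  → r_2 = 1.2000
beam 3: φ=45°, α=330°
  dir = (cos 330°, sin 330°) = (0.8660, -0.5000); from cell (1,3)
  next x-line at t=0.4619, next y-line at t=0.9800; Δt_x=1.1547, Δt_y=2.0000
    x: enter (2,3) at t=0.4619 ← occupied
  → r_3 = 0.4619
beam 4: φ=135°, α=60°
  dir = (cos 60°, sin 60°) = (0.5000, 0.8660); from cell (1,3)
  next x-line at t=0.8000, next y-line at t=0.5889; Δt_x=2.0000, Δt_y=1.1547
    y: enter (1,4) at t=0.5889
    x: enter (2,4) at t=0.8000 ← occupied
  → r_4 = 0.8000

ranges = [0.6928, 1.2000, 0.4619, 0.8000]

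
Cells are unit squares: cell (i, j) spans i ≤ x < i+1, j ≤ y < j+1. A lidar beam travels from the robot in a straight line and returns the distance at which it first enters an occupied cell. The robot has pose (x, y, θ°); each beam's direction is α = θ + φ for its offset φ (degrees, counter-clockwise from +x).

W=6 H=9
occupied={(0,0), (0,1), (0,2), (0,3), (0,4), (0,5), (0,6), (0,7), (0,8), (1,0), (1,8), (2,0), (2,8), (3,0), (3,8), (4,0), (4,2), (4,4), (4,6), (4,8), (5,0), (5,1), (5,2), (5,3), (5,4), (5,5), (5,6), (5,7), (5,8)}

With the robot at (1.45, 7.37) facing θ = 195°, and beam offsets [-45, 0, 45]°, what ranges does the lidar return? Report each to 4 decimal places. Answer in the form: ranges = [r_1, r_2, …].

beam 1: φ=-45°, α=150°
  direction (-0.8660, 0.5000); cell (1,7); t to first gridline: x 0.5196, y 1.2600 (then +1.1547 / +2.0000)
    (0,7) via x @ 0.5196  # hit
  → r_1 = 0.5196
beam 2: φ=0°, α=195°
  direction (-0.9659, -0.2588); cell (1,7); t to first gridline: x 0.4659, y 1.4296 (then +1.0353 / +3.8637)
    (0,7) via x @ 0.4659  # hit
  → r_2 = 0.4659
beam 3: φ=45°, α=240°
  direction (-0.5000, -0.8660); cell (1,7); t to first gridline: x 0.9000, y 0.4272 (then +2.0000 / +1.1547)
    (1,6) via y @ 0.4272
    (0,6) via x @ 0.9000  # hit
  → r_3 = 0.9000

ranges = [0.5196, 0.4659, 0.9000]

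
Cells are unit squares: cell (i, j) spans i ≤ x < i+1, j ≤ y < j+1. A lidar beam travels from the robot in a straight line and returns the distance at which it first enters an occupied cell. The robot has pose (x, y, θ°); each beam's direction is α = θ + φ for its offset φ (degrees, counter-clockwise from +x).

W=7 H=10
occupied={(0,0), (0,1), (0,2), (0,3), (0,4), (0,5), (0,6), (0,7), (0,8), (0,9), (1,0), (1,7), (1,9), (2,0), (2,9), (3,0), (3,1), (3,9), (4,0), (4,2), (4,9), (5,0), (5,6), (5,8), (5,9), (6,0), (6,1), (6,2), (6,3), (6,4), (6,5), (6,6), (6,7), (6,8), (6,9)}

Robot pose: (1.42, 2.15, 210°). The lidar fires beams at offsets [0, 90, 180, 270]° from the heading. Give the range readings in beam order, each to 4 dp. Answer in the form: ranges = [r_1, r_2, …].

ranges = [0.4850, 1.3279, 5.2885, 0.8400]

beam 1: φ=0°, α=210°
  direction (-0.8660, -0.5000); cell (1,2); t to first gridline: x 0.4850, y 0.3000 (then +1.1547 / +2.0000)
    (1,1) via y @ 0.3000
    (0,1) via x @ 0.4850  # hit
  → r_1 = 0.4850
beam 2: φ=90°, α=300°
  direction (0.5000, -0.8660); cell (1,2); t to first gridline: x 1.1600, y 0.1732 (then +2.0000 / +1.1547)
    (1,1) via y @ 0.1732
    (2,1) via x @ 1.1600
    (2,0) via y @ 1.3279  # hit
  → r_2 = 1.3279
beam 3: φ=180°, α=30°
  direction (0.8660, 0.5000); cell (1,2); t to first gridline: x 0.6697, y 1.7000 (then +1.1547 / +2.0000)
    (2,2) via x @ 0.6697
    (2,3) via y @ 1.7000
    (3,3) via x @ 1.8244
    (4,3) via x @ 2.9791
    (4,4) via y @ 3.7000
    (5,4) via x @ 4.1338
    (6,4) via x @ 5.2885  # hit
  → r_3 = 5.2885
beam 4: φ=270°, α=120°
  direction (-0.5000, 0.8660); cell (1,2); t to first gridline: x 0.8400, y 0.9815 (then +2.0000 / +1.1547)
    (0,2) via x @ 0.8400  # hit
  → r_4 = 0.8400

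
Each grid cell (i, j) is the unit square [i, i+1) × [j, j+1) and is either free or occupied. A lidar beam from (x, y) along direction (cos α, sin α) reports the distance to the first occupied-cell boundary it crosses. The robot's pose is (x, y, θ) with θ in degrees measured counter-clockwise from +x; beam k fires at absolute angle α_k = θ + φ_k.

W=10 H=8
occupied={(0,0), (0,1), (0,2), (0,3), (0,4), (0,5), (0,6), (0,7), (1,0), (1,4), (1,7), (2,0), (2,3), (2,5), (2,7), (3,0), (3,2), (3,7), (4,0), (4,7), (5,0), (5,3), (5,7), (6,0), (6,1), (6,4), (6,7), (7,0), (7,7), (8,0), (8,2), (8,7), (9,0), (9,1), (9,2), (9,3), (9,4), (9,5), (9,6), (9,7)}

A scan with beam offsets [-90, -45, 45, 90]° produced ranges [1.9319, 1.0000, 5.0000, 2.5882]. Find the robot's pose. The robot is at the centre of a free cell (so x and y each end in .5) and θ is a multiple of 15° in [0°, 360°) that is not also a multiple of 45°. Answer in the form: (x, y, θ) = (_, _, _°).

Enumerate (i+0.5, j+0.5, θ) over the 40 free cells and 16 admissible headings. For each, cast all 4 beams and compare to the given ranges.
  (1.5, 1.5, 255°): beam 1 = 0.5176 ≠ 1.9319 ✗
  (4.5, 1.5, 255°): beam 1 = 3.6235 ≠ 1.9319 ✗
  (4.5, 4.5, 240°): beam 1 = 1.7321 ≠ 1.9319 ✗
  …
  (4.5, 4.5, 345°): r_1=1.9319, r_2=1.0000, r_3=5.0000, r_4=2.5882 — all match ✓
No second candidate reproduces the full scan.

(x, y, θ) = (4.5, 4.5, 345°)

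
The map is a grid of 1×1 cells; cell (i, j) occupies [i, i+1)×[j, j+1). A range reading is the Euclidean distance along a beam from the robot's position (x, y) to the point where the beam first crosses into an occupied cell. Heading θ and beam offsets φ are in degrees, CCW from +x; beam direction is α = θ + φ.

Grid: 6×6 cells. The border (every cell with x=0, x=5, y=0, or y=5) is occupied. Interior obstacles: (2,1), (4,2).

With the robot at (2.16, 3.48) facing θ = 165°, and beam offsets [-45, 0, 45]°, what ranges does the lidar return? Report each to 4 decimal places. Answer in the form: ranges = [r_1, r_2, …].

ranges = [1.7551, 1.2009, 1.3395]

beam 1: φ=-45°, α=120°
  dir = (cos 120°, sin 120°) = (-0.5000, 0.8660); from cell (2,3)
  next x-line at t=0.3200, next y-line at t=0.6004; Δt_x=2.0000, Δt_y=1.1547
    x: enter (1,3) at t=0.3200
    y: enter (1,4) at t=0.6004
    y: enter (1,5) at t=1.7551 ← occupied
  → r_1 = 1.7551
beam 2: φ=0°, α=165°
  dir = (cos 165°, sin 165°) = (-0.9659, 0.2588); from cell (2,3)
  next x-line at t=0.1656, next y-line at t=2.0091; Δt_x=1.0353, Δt_y=3.8637
    x: enter (1,3) at t=0.1656
    x: enter (0,3) at t=1.2009 ← occupied
  → r_2 = 1.2009
beam 3: φ=45°, α=210°
  dir = (cos 210°, sin 210°) = (-0.8660, -0.5000); from cell (2,3)
  next x-line at t=0.1848, next y-line at t=0.9600; Δt_x=1.1547, Δt_y=2.0000
    x: enter (1,3) at t=0.1848
    y: enter (1,2) at t=0.9600
    x: enter (0,2) at t=1.3395 ← occupied
  → r_3 = 1.3395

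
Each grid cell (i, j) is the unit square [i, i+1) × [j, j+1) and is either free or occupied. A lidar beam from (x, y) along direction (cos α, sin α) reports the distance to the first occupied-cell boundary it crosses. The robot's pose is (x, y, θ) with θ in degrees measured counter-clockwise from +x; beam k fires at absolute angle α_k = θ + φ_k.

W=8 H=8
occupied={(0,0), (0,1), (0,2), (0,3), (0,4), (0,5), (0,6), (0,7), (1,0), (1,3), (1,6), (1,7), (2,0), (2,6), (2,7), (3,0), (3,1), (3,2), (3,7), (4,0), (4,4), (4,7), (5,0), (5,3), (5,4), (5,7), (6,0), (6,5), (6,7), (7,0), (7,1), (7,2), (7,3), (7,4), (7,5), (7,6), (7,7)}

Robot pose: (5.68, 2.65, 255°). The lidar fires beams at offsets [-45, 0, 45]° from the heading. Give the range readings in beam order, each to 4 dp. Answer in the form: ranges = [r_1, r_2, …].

ranges = [1.9399, 1.7082, 1.9053]

beam 1: φ=-45°, α=210°
  cosα=-0.8660 sinα=-0.5000 | (5,2) | tMaxX 0.7852 tMaxY 1.3000 | tΔX 1.1547 tΔY 2.0000
    t=0.7852 [x] (4,2)
    t=1.3000 [y] (4,1)
    t=1.9399 [x] (3,1) — stop
  → r_1 = 1.9399
beam 2: φ=0°, α=255°
  cosα=-0.2588 sinα=-0.9659 | (5,2) | tMaxX 2.6273 tMaxY 0.6729 | tΔX 3.8637 tΔY 1.0353
    t=0.6729 [y] (5,1)
    t=1.7082 [y] (5,0) — stop
  → r_2 = 1.7082
beam 3: φ=45°, α=300°
  cosα=0.5000 sinα=-0.8660 | (5,2) | tMaxX 0.6400 tMaxY 0.7506 | tΔX 2.0000 tΔY 1.1547
    t=0.6400 [x] (6,2)
    t=0.7506 [y] (6,1)
    t=1.9053 [y] (6,0) — stop
  → r_3 = 1.9053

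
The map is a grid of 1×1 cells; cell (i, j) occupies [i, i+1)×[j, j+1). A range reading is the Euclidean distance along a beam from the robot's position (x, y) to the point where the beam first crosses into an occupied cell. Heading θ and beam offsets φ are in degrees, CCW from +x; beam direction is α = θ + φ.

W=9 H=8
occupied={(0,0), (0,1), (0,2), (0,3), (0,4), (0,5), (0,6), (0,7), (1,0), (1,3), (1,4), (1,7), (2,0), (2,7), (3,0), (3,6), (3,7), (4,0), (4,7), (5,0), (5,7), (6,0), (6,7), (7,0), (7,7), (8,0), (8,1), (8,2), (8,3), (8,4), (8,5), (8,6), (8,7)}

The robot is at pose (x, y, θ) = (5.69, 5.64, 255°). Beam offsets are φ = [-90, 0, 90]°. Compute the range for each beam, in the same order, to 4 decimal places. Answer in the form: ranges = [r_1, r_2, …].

beam 1: φ=-90°, α=165°
  dir = (cos 165°, sin 165°) = (-0.9659, 0.2588); from cell (5,5)
  next x-line at t=0.7143, next y-line at t=1.3909; Δt_x=1.0353, Δt_y=3.8637
    x: enter (4,5) at t=0.7143
    y: enter (4,6) at t=1.3909
    x: enter (3,6) at t=1.7496 ← occupied
  → r_1 = 1.7496
beam 2: φ=0°, α=255°
  dir = (cos 255°, sin 255°) = (-0.2588, -0.9659); from cell (5,5)
  next x-line at t=2.6660, next y-line at t=0.6626; Δt_x=3.8637, Δt_y=1.0353
    y: enter (5,4) at t=0.6626
    y: enter (5,3) at t=1.6979
    x: enter (4,3) at t=2.6660
    y: enter (4,2) at t=2.7331
    y: enter (4,1) at t=3.7684
    y: enter (4,0) at t=4.8037 ← occupied
  → r_2 = 4.8037
beam 3: φ=90°, α=345°
  dir = (cos 345°, sin 345°) = (0.9659, -0.2588); from cell (5,5)
  next x-line at t=0.3209, next y-line at t=2.4728; Δt_x=1.0353, Δt_y=3.8637
    x: enter (6,5) at t=0.3209
    x: enter (7,5) at t=1.3562
    x: enter (8,5) at t=2.3915 ← occupied
  → r_3 = 2.3915

ranges = [1.7496, 4.8037, 2.3915]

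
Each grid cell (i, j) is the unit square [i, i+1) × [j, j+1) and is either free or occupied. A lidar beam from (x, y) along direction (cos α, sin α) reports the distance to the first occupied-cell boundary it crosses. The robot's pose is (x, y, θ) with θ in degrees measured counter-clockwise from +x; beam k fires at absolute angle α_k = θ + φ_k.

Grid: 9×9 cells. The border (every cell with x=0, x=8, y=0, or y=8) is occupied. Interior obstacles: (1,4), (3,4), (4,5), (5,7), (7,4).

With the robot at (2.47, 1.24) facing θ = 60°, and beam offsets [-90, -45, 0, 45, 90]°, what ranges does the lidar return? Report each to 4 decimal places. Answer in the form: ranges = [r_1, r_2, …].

ranges = [0.4800, 5.7251, 4.3417, 2.8574, 1.6974]

beam 1: φ=-90°, α=330°
  cosα=0.8660 sinα=-0.5000 | (2,1) | tMaxX 0.6120 tMaxY 0.4800 | tΔX 1.1547 tΔY 2.0000
    t=0.4800 [y] (2,0) — stop
  → r_1 = 0.4800
beam 2: φ=-45°, α=15°
  cosα=0.9659 sinα=0.2588 | (2,1) | tMaxX 0.5487 tMaxY 2.9364 | tΔX 1.0353 tΔY 3.8637
    t=0.5487 [x] (3,1)
    t=1.5840 [x] (4,1)
    t=2.6192 [x] (5,1)
    t=2.9364 [y] (5,2)
    t=3.6545 [x] (6,2)
    t=4.6898 [x] (7,2)
    t=5.7251 [x] (8,2) — stop
  → r_2 = 5.7251
beam 3: φ=0°, α=60°
  cosα=0.5000 sinα=0.8660 | (2,1) | tMaxX 1.0600 tMaxY 0.8776 | tΔX 2.0000 tΔY 1.1547
    t=0.8776 [y] (2,2)
    t=1.0600 [x] (3,2)
    t=2.0323 [y] (3,3)
    t=3.0600 [x] (4,3)
    t=3.1870 [y] (4,4)
    t=4.3417 [y] (4,5) — stop
  → r_3 = 4.3417
beam 4: φ=45°, α=105°
  cosα=-0.2588 sinα=0.9659 | (2,1) | tMaxX 1.8159 tMaxY 0.7868 | tΔX 3.8637 tΔY 1.0353
    t=0.7868 [y] (2,2)
    t=1.8159 [x] (1,2)
    t=1.8221 [y] (1,3)
    t=2.8574 [y] (1,4) — stop
  → r_4 = 2.8574
beam 5: φ=90°, α=150°
  cosα=-0.8660 sinα=0.5000 | (2,1) | tMaxX 0.5427 tMaxY 1.5200 | tΔX 1.1547 tΔY 2.0000
    t=0.5427 [x] (1,1)
    t=1.5200 [y] (1,2)
    t=1.6974 [x] (0,2) — stop
  → r_5 = 1.6974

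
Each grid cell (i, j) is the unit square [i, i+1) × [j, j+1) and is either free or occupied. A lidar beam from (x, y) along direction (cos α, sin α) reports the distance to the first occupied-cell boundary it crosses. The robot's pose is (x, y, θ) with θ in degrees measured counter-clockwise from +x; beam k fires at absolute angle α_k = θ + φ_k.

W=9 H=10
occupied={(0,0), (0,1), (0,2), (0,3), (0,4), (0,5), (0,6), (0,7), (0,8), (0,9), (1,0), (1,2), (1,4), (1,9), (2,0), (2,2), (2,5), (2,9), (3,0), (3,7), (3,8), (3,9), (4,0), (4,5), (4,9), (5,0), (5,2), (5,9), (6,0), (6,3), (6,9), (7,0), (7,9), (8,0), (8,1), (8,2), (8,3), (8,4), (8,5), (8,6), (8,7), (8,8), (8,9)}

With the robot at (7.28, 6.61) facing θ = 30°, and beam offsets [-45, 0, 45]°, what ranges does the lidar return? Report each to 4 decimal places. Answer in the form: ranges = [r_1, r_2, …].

ranges = [0.7454, 0.8314, 2.4743]

beam 1: φ=-45°, α=345°
  dir = (cos 345°, sin 345°) = (0.9659, -0.2588); from cell (7,6)
  next x-line at t=0.7454, next y-line at t=2.3569; Δt_x=1.0353, Δt_y=3.8637
    x: enter (8,6) at t=0.7454 ← occupied
  → r_1 = 0.7454
beam 2: φ=0°, α=30°
  dir = (cos 30°, sin 30°) = (0.8660, 0.5000); from cell (7,6)
  next x-line at t=0.8314, next y-line at t=0.7800; Δt_x=1.1547, Δt_y=2.0000
    y: enter (7,7) at t=0.7800
    x: enter (8,7) at t=0.8314 ← occupied
  → r_2 = 0.8314
beam 3: φ=45°, α=75°
  dir = (cos 75°, sin 75°) = (0.2588, 0.9659); from cell (7,6)
  next x-line at t=2.7819, next y-line at t=0.4038; Δt_x=3.8637, Δt_y=1.0353
    y: enter (7,7) at t=0.4038
    y: enter (7,8) at t=1.4390
    y: enter (7,9) at t=2.4743 ← occupied
  → r_3 = 2.4743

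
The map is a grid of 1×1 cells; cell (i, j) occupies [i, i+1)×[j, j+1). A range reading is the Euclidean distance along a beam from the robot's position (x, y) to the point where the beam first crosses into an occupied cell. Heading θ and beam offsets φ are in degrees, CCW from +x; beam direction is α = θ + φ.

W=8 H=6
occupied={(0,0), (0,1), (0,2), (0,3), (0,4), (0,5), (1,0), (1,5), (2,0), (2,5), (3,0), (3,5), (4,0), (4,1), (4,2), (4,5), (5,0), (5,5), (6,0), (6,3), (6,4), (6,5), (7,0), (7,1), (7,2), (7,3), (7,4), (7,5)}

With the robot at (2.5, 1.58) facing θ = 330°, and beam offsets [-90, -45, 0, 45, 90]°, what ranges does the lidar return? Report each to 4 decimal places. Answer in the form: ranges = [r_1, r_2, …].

beam 1: φ=-90°, α=240°
  d=(-0.5000,-0.8660)  start (2,1)  tX=1.0000 tY=0.6697  stride 1/|dx|=2.0000 1/|dy|=1.1547
    cross y-line → (2,0), t=0.6697 (wall)
  → r_1 = 0.6697
beam 2: φ=-45°, α=285°
  d=(0.2588,-0.9659)  start (2,1)  tX=1.9319 tY=0.6005  stride 1/|dx|=3.8637 1/|dy|=1.0353
    cross y-line → (2,0), t=0.6005 (wall)
  → r_2 = 0.6005
beam 3: φ=0°, α=330°
  d=(0.8660,-0.5000)  start (2,1)  tX=0.5774 tY=1.1600  stride 1/|dx|=1.1547 1/|dy|=2.0000
    cross x-line → (3,1), t=0.5774
    cross y-line → (3,0), t=1.1600 (wall)
  → r_3 = 1.1600
beam 4: φ=45°, α=15°
  d=(0.9659,0.2588)  start (2,1)  tX=0.5176 tY=1.6228  stride 1/|dx|=1.0353 1/|dy|=3.8637
    cross x-line → (3,1), t=0.5176
    cross x-line → (4,1), t=1.5529 (wall)
  → r_4 = 1.5529
beam 5: φ=90°, α=60°
  d=(0.5000,0.8660)  start (2,1)  tX=1.0000 tY=0.4850  stride 1/|dx|=2.0000 1/|dy|=1.1547
    cross y-line → (2,2), t=0.4850
    cross x-line → (3,2), t=1.0000
    cross y-line → (3,3), t=1.6397
    cross y-line → (3,4), t=2.7944
    cross x-line → (4,4), t=3.0000
    cross y-line → (4,5), t=3.9491 (wall)
  → r_5 = 3.9491

ranges = [0.6697, 0.6005, 1.1600, 1.5529, 3.9491]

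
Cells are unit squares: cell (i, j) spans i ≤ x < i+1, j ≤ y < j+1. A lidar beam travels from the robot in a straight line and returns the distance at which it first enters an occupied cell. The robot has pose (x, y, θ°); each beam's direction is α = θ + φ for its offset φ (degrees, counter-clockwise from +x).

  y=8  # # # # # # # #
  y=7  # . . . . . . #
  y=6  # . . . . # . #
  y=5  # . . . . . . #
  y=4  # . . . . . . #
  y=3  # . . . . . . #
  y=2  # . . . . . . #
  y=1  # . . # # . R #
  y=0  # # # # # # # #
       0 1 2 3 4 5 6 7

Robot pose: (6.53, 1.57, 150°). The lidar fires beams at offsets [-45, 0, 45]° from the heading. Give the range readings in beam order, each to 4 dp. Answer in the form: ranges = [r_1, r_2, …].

beam 1: φ=-45°, α=105°
  d=(-0.2588,0.9659)  start (6,1)  tX=2.0478 tY=0.4452  stride 1/|dx|=3.8637 1/|dy|=1.0353
    cross y-line → (6,2), t=0.4452
    cross y-line → (6,3), t=1.4804
    cross x-line → (5,3), t=2.0478
    cross y-line → (5,4), t=2.5157
    cross y-line → (5,5), t=3.5510
    cross y-line → (5,6), t=4.5863 (wall)
  → r_1 = 4.5863
beam 2: φ=0°, α=150°
  d=(-0.8660,0.5000)  start (6,1)  tX=0.6120 tY=0.8600  stride 1/|dx|=1.1547 1/|dy|=2.0000
    cross x-line → (5,1), t=0.6120
    cross y-line → (5,2), t=0.8600
    cross x-line → (4,2), t=1.7667
    cross y-line → (4,3), t=2.8600
    cross x-line → (3,3), t=2.9214
    cross x-line → (2,3), t=4.0761
    cross y-line → (2,4), t=4.8600
    cross x-line → (1,4), t=5.2308
    cross x-line → (0,4), t=6.3855 (wall)
  → r_2 = 6.3855
beam 3: φ=45°, α=195°
  d=(-0.9659,-0.2588)  start (6,1)  tX=0.5487 tY=2.2023  stride 1/|dx|=1.0353 1/|dy|=3.8637
    cross x-line → (5,1), t=0.5487
    cross x-line → (4,1), t=1.5840 (wall)
  → r_3 = 1.5840

ranges = [4.5863, 6.3855, 1.5840]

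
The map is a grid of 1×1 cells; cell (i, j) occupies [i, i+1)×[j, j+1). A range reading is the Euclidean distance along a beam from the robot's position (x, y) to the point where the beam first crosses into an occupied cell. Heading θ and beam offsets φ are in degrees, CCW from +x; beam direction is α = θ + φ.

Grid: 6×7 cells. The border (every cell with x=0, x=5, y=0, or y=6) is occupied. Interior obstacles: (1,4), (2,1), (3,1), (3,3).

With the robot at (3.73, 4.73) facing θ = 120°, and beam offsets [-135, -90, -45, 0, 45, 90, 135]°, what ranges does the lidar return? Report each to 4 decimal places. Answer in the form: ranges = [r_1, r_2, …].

ranges = [1.3148, 1.4665, 1.3148, 1.4665, 2.8263, 3.1523, 0.7558]

beam 1: φ=-135°, α=345°
  cosα=0.9659 sinα=-0.2588 | (3,4) | tMaxX 0.2795 tMaxY 2.8205 | tΔX 1.0353 tΔY 3.8637
    t=0.2795 [x] (4,4)
    t=1.3148 [x] (5,4) — stop
  → r_1 = 1.3148
beam 2: φ=-90°, α=30°
  cosα=0.8660 sinα=0.5000 | (3,4) | tMaxX 0.3118 tMaxY 0.5400 | tΔX 1.1547 tΔY 2.0000
    t=0.3118 [x] (4,4)
    t=0.5400 [y] (4,5)
    t=1.4665 [x] (5,5) — stop
  → r_2 = 1.4665
beam 3: φ=-45°, α=75°
  cosα=0.2588 sinα=0.9659 | (3,4) | tMaxX 1.0432 tMaxY 0.2795 | tΔX 3.8637 tΔY 1.0353
    t=0.2795 [y] (3,5)
    t=1.0432 [x] (4,5)
    t=1.3148 [y] (4,6) — stop
  → r_3 = 1.3148
beam 4: φ=0°, α=120°
  cosα=-0.5000 sinα=0.8660 | (3,4) | tMaxX 1.4600 tMaxY 0.3118 | tΔX 2.0000 tΔY 1.1547
    t=0.3118 [y] (3,5)
    t=1.4600 [x] (2,5)
    t=1.4665 [y] (2,6) — stop
  → r_4 = 1.4665
beam 5: φ=45°, α=165°
  cosα=-0.9659 sinα=0.2588 | (3,4) | tMaxX 0.7558 tMaxY 1.0432 | tΔX 1.0353 tΔY 3.8637
    t=0.7558 [x] (2,4)
    t=1.0432 [y] (2,5)
    t=1.7910 [x] (1,5)
    t=2.8263 [x] (0,5) — stop
  → r_5 = 2.8263
beam 6: φ=90°, α=210°
  cosα=-0.8660 sinα=-0.5000 | (3,4) | tMaxX 0.8429 tMaxY 1.4600 | tΔX 1.1547 tΔY 2.0000
    t=0.8429 [x] (2,4)
    t=1.4600 [y] (2,3)
    t=1.9976 [x] (1,3)
    t=3.1523 [x] (0,3) — stop
  → r_6 = 3.1523
beam 7: φ=135°, α=255°
  cosα=-0.2588 sinα=-0.9659 | (3,4) | tMaxX 2.8205 tMaxY 0.7558 | tΔX 3.8637 tΔY 1.0353
    t=0.7558 [y] (3,3) — stop
  → r_7 = 0.7558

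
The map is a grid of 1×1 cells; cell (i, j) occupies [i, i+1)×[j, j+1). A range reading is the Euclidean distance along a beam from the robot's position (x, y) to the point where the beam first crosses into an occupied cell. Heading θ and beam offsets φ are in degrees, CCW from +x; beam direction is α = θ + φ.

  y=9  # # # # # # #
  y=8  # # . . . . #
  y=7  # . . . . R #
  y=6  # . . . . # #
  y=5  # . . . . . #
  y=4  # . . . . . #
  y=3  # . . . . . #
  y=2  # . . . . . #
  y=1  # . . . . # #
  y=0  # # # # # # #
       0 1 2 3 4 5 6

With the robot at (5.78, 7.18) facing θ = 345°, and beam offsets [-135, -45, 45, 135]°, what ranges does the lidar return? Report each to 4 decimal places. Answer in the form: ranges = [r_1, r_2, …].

ranges = [0.3600, 0.2078, 0.2540, 2.1016]

beam 1: φ=-135°, α=210°
  direction (-0.8660, -0.5000); cell (5,7); t to first gridline: x 0.9007, y 0.3600 (then +1.1547 / +2.0000)
    (5,6) via y @ 0.3600  # hit
  → r_1 = 0.3600
beam 2: φ=-45°, α=300°
  direction (0.5000, -0.8660); cell (5,7); t to first gridline: x 0.4400, y 0.2078 (then +2.0000 / +1.1547)
    (5,6) via y @ 0.2078  # hit
  → r_2 = 0.2078
beam 3: φ=45°, α=30°
  direction (0.8660, 0.5000); cell (5,7); t to first gridline: x 0.2540, y 1.6400 (then +1.1547 / +2.0000)
    (6,7) via x @ 0.2540  # hit
  → r_3 = 0.2540
beam 4: φ=135°, α=120°
  direction (-0.5000, 0.8660); cell (5,7); t to first gridline: x 1.5600, y 0.9469 (then +2.0000 / +1.1547)
    (5,8) via y @ 0.9469
    (4,8) via x @ 1.5600
    (4,9) via y @ 2.1016  # hit
  → r_4 = 2.1016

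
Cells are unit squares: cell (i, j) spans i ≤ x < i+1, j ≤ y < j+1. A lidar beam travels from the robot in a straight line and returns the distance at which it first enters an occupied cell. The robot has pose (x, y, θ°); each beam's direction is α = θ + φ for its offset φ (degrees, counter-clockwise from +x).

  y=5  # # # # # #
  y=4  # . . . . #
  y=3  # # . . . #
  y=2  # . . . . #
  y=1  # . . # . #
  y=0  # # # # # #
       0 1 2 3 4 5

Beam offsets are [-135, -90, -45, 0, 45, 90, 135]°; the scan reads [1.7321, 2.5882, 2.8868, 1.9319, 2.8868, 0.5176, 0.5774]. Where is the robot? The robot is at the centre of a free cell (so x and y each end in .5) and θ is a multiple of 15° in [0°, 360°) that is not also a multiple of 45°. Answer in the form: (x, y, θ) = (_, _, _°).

Enumerate (i+0.5, j+0.5, θ) over the 14 free cells and 16 admissible headings. For each, cast all 7 beams and compare to the given ranges.
  (2.5, 3.5, 15°): beam 1 = 2.8868 ≠ 1.7321 ✗
  (2.5, 2.5, 30°): beam 1 = 1.5529 ≠ 1.7321 ✗
  (2.5, 1.5, 210°): beam 1 = 3.6235 ≠ 1.7321 ✗
  …
  (3.5, 2.5, 165°): r_1=1.7321, r_2=2.5882, r_3=2.8868, r_4=1.9319, r_5=2.8868, r_6=0.5176, r_7=0.5774 — all match ✓
Unique over the lattice → pose = (3.5, 2.5, 165°).

(x, y, θ) = (3.5, 2.5, 165°)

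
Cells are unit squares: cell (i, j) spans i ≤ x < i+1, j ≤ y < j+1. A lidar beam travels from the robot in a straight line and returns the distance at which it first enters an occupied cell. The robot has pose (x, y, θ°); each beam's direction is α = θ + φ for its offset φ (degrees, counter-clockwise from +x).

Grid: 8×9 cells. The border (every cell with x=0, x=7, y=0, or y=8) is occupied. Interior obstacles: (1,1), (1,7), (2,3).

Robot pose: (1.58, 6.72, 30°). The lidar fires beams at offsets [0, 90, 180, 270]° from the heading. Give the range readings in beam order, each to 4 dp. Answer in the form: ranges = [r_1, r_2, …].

beam 1: φ=0°, α=30°
  direction (0.8660, 0.5000); cell (1,6); t to first gridline: x 0.4850, y 0.5600 (then +1.1547 / +2.0000)
    (2,6) via x @ 0.4850
    (2,7) via y @ 0.5600
    (3,7) via x @ 1.6397
    (3,8) via y @ 2.5600  # hit
  → r_1 = 2.5600
beam 2: φ=90°, α=120°
  direction (-0.5000, 0.8660); cell (1,6); t to first gridline: x 1.1600, y 0.3233 (then +2.0000 / +1.1547)
    (1,7) via y @ 0.3233  # hit
  → r_2 = 0.3233
beam 3: φ=180°, α=210°
  direction (-0.8660, -0.5000); cell (1,6); t to first gridline: x 0.6697, y 1.4400 (then +1.1547 / +2.0000)
    (0,6) via x @ 0.6697  # hit
  → r_3 = 0.6697
beam 4: φ=270°, α=300°
  direction (0.5000, -0.8660); cell (1,6); t to first gridline: x 0.8400, y 0.8314 (then +2.0000 / +1.1547)
    (1,5) via y @ 0.8314
    (2,5) via x @ 0.8400
    (2,4) via y @ 1.9861
    (3,4) via x @ 2.8400
    (3,3) via y @ 3.1408
    (3,2) via y @ 4.2955
    (4,2) via x @ 4.8400
    (4,1) via y @ 5.4502
    (4,0) via y @ 6.6049  # hit
  → r_4 = 6.6049

ranges = [2.5600, 0.3233, 0.6697, 6.6049]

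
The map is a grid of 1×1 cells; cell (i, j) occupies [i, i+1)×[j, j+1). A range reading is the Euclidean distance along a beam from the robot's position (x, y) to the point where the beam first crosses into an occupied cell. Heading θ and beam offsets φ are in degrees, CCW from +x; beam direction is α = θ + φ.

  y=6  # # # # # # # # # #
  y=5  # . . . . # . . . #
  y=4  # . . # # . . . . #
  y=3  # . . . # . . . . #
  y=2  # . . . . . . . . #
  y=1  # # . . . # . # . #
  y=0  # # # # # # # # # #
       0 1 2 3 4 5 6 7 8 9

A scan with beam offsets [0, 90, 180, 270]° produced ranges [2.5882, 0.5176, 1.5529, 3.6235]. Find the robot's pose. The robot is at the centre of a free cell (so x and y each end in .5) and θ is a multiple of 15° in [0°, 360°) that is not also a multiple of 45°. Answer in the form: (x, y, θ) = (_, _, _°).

(x, y, θ) = (7.5, 2.5, 165°)

Enumerate (i+0.5, j+0.5, θ) over the 33 free cells and 16 admissible headings. For each, cast all 4 beams and compare to the given ranges.
  (6.5, 4.5, 105°): beam 1 = 1.5529 ≠ 2.5882 ✗
  (5.5, 3.5, 75°): beam 1 = 1.5529 ≠ 2.5882 ✗
  (3.5, 3.5, 60°): beam 1 = 0.5774 ≠ 2.5882 ✗
  (8.5, 2.5, 105°): beam 1 = 3.6235 ≠ 2.5882 ✗
  …
  (7.5, 2.5, 165°): r_1=2.5882, r_2=0.5176, r_3=1.5529, r_4=3.6235 — all match ✓
Only this pose fits every beam.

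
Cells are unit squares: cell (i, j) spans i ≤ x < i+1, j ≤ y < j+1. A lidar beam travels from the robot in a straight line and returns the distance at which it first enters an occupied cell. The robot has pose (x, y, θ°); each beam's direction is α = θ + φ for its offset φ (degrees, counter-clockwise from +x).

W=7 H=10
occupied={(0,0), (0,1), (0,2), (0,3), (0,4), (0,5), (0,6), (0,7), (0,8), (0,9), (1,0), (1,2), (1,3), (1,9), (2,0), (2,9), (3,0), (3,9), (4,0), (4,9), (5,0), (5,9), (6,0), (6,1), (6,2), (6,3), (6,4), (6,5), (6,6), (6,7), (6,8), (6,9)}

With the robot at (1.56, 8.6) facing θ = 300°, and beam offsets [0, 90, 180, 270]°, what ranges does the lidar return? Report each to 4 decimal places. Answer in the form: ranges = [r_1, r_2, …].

ranges = [8.7757, 0.8000, 0.4619, 0.6466]

beam 1: φ=0°, α=300°
  dir = (cos 300°, sin 300°) = (0.5000, -0.8660); from cell (1,8)
  next x-line at t=0.8800, next y-line at t=0.6928; Δt_x=2.0000, Δt_y=1.1547
    y: enter (1,7) at t=0.6928
    x: enter (2,7) at t=0.8800
    y: enter (2,6) at t=1.8475
    x: enter (3,6) at t=2.8800
    y: enter (3,5) at t=3.0022
    y: enter (3,4) at t=4.1569
    x: enter (4,4) at t=4.8800
    y: enter (4,3) at t=5.3116
    y: enter (4,2) at t=6.4663
    x: enter (5,2) at t=6.8800
    y: enter (5,1) at t=7.6210
    y: enter (5,0) at t=8.7757 ← occupied
  → r_1 = 8.7757
beam 2: φ=90°, α=30°
  dir = (cos 30°, sin 30°) = (0.8660, 0.5000); from cell (1,8)
  next x-line at t=0.5081, next y-line at t=0.8000; Δt_x=1.1547, Δt_y=2.0000
    x: enter (2,8) at t=0.5081
    y: enter (2,9) at t=0.8000 ← occupied
  → r_2 = 0.8000
beam 3: φ=180°, α=120°
  dir = (cos 120°, sin 120°) = (-0.5000, 0.8660); from cell (1,8)
  next x-line at t=1.1200, next y-line at t=0.4619; Δt_x=2.0000, Δt_y=1.1547
    y: enter (1,9) at t=0.4619 ← occupied
  → r_3 = 0.4619
beam 4: φ=270°, α=210°
  dir = (cos 210°, sin 210°) = (-0.8660, -0.5000); from cell (1,8)
  next x-line at t=0.6466, next y-line at t=1.2000; Δt_x=1.1547, Δt_y=2.0000
    x: enter (0,8) at t=0.6466 ← occupied
  → r_4 = 0.6466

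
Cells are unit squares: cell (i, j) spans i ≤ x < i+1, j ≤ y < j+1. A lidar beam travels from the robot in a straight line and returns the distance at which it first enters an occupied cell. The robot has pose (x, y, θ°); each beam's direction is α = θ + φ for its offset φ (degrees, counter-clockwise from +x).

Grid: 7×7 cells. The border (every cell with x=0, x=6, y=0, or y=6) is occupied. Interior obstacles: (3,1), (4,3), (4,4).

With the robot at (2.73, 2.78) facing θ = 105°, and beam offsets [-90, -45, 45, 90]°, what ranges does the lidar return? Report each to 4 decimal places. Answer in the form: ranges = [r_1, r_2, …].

ranges = [1.3148, 2.5400, 1.9976, 1.7910]

beam 1: φ=-90°, α=15°
  direction (0.9659, 0.2588); cell (2,2); t to first gridline: x 0.2795, y 0.8500 (then +1.0353 / +3.8637)
    (3,2) via x @ 0.2795
    (3,3) via y @ 0.8500
    (4,3) via x @ 1.3148  # hit
  → r_1 = 1.3148
beam 2: φ=-45°, α=60°
  direction (0.5000, 0.8660); cell (2,2); t to first gridline: x 0.5400, y 0.2540 (then +2.0000 / +1.1547)
    (2,3) via y @ 0.2540
    (3,3) via x @ 0.5400
    (3,4) via y @ 1.4087
    (4,4) via x @ 2.5400  # hit
  → r_2 = 2.5400
beam 3: φ=45°, α=150°
  direction (-0.8660, 0.5000); cell (2,2); t to first gridline: x 0.8429, y 0.4400 (then +1.1547 / +2.0000)
    (2,3) via y @ 0.4400
    (1,3) via x @ 0.8429
    (0,3) via x @ 1.9976  # hit
  → r_3 = 1.9976
beam 4: φ=90°, α=195°
  direction (-0.9659, -0.2588); cell (2,2); t to first gridline: x 0.7558, y 3.0137 (then +1.0353 / +3.8637)
    (1,2) via x @ 0.7558
    (0,2) via x @ 1.7910  # hit
  → r_4 = 1.7910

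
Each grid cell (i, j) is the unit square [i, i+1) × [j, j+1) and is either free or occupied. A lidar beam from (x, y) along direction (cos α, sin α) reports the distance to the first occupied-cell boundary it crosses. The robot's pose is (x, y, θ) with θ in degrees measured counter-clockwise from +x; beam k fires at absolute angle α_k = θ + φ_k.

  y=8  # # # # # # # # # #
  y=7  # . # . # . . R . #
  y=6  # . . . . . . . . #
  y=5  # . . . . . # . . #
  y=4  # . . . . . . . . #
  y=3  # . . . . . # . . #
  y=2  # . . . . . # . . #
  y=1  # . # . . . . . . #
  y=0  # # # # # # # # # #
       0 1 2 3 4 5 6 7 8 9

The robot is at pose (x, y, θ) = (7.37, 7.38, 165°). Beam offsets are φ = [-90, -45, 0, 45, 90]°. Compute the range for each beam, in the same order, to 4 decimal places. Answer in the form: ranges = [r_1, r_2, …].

ranges = [0.6419, 0.7159, 2.3955, 7.3554, 1.4296]

beam 1: φ=-90°, α=75°
  d=(0.2588,0.9659)  start (7,7)  tX=2.4341 tY=0.6419  stride 1/|dx|=3.8637 1/|dy|=1.0353
    cross y-line → (7,8), t=0.6419 (wall)
  → r_1 = 0.6419
beam 2: φ=-45°, α=120°
  d=(-0.5000,0.8660)  start (7,7)  tX=0.7400 tY=0.7159  stride 1/|dx|=2.0000 1/|dy|=1.1547
    cross y-line → (7,8), t=0.7159 (wall)
  → r_2 = 0.7159
beam 3: φ=0°, α=165°
  d=(-0.9659,0.2588)  start (7,7)  tX=0.3831 tY=2.3955  stride 1/|dx|=1.0353 1/|dy|=3.8637
    cross x-line → (6,7), t=0.3831
    cross x-line → (5,7), t=1.4183
    cross y-line → (5,8), t=2.3955 (wall)
  → r_3 = 2.3955
beam 4: φ=45°, α=210°
  d=(-0.8660,-0.5000)  start (7,7)  tX=0.4272 tY=0.7600  stride 1/|dx|=1.1547 1/|dy|=2.0000
    cross x-line → (6,7), t=0.4272
    cross y-line → (6,6), t=0.7600
    cross x-line → (5,6), t=1.5819
    cross x-line → (4,6), t=2.7366
    cross y-line → (4,5), t=2.7600
    cross x-line → (3,5), t=3.8913
    cross y-line → (3,4), t=4.7600
    cross x-line → (2,4), t=5.0460
    cross x-line → (1,4), t=6.2007
    cross y-line → (1,3), t=6.7600
    cross x-line → (0,3), t=7.3554 (wall)
  → r_4 = 7.3554
beam 5: φ=90°, α=255°
  d=(-0.2588,-0.9659)  start (7,7)  tX=1.4296 tY=0.3934  stride 1/|dx|=3.8637 1/|dy|=1.0353
    cross y-line → (7,6), t=0.3934
    cross y-line → (7,5), t=1.4287
    cross x-line → (6,5), t=1.4296 (wall)
  → r_5 = 1.4296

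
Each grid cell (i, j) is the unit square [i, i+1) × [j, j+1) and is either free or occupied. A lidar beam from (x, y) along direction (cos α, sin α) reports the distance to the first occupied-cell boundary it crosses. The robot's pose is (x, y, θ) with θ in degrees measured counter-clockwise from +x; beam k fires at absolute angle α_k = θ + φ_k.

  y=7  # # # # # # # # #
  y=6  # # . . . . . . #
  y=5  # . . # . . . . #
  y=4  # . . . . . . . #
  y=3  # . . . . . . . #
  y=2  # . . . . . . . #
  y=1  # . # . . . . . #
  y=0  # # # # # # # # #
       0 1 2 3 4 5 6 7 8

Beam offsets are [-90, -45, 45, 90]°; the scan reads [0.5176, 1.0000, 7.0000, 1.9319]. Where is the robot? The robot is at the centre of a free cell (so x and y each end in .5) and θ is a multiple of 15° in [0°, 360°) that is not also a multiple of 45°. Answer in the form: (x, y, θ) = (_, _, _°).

Enumerate (i+0.5, j+0.5, θ) over the 39 free cells and 16 admissible headings. For each, cast all 4 beams and compare to the given ranges.
  (6.5, 3.5, 30°): beam 1 = 2.8868 ≠ 0.5176 ✗
  (6.5, 3.5, 120°): beam 1 = 1.7321 ≠ 0.5176 ✗
  (2.5, 3.5, 30°): beam 1 = 2.8868 ≠ 0.5176 ✗
  …
  (1.5, 4.5, 285°): r_1=0.5176, r_2=1.0000, r_3=7.0000, r_4=1.9319 — all match ✓
Only this pose fits every beam.

(x, y, θ) = (1.5, 4.5, 285°)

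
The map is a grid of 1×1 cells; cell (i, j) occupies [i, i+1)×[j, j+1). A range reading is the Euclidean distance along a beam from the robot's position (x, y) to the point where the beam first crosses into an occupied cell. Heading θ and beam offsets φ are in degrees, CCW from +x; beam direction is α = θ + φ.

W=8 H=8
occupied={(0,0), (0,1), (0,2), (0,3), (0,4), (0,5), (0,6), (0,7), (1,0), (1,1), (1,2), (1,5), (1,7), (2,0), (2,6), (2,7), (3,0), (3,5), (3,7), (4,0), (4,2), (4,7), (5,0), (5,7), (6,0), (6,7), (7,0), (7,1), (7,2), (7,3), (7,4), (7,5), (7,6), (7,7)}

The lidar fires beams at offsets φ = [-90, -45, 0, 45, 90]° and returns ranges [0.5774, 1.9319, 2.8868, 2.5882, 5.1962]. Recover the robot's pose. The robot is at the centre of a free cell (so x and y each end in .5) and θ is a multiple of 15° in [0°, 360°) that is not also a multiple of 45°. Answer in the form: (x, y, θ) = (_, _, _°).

The pose lattice has 30·16 = 480 candidates. Test each by forward raycasting.
  (3.5, 2.5, 195°): beam 1 = 3.6235 ≠ 0.5774 ✗
  (6.5, 5.5, 255°): beam 1 = 3.6235 ≠ 0.5774 ✗
  (2.5, 3.5, 60°): beam 1 = 1.7321 ≠ 0.5774 ✗
  …
  (6.5, 4.5, 120°): r_1=0.5774, r_2=1.9319, r_3=2.8868, r_4=2.5882, r_5=5.1962 — all match ✓
No second candidate reproduces the full scan.

(x, y, θ) = (6.5, 4.5, 120°)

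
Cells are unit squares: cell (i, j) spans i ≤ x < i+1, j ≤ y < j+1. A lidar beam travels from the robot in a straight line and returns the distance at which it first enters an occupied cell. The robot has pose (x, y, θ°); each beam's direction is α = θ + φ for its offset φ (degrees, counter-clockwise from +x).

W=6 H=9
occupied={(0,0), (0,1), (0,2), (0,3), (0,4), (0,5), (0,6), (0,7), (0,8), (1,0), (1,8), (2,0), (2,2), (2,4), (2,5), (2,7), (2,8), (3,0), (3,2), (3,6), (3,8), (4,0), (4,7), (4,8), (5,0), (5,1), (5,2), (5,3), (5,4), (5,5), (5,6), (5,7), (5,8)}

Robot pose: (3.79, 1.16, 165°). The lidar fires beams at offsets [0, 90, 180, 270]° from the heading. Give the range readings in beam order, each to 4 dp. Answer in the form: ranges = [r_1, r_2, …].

beam 1: φ=0°, α=165°
  direction (-0.9659, 0.2588); cell (3,1); t to first gridline: x 0.8179, y 3.2455 (then +1.0353 / +3.8637)
    (2,1) via x @ 0.8179
    (1,1) via x @ 1.8531
    (0,1) via x @ 2.8884  # hit
  → r_1 = 2.8884
beam 2: φ=90°, α=255°
  direction (-0.2588, -0.9659); cell (3,1); t to first gridline: x 3.0523, y 0.1656 (then +3.8637 / +1.0353)
    (3,0) via y @ 0.1656  # hit
  → r_2 = 0.1656
beam 3: φ=180°, α=345°
  direction (0.9659, -0.2588); cell (3,1); t to first gridline: x 0.2174, y 0.6182 (then +1.0353 / +3.8637)
    (4,1) via x @ 0.2174
    (4,0) via y @ 0.6182  # hit
  → r_3 = 0.6182
beam 4: φ=270°, α=75°
  direction (0.2588, 0.9659); cell (3,1); t to first gridline: x 0.8114, y 0.8696 (then +3.8637 / +1.0353)
    (4,1) via x @ 0.8114
    (4,2) via y @ 0.8696
    (4,3) via y @ 1.9049
    (4,4) via y @ 2.9402
    (4,5) via y @ 3.9755
    (5,5) via x @ 4.6751  # hit
  → r_4 = 4.6751

ranges = [2.8884, 0.1656, 0.6182, 4.6751]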